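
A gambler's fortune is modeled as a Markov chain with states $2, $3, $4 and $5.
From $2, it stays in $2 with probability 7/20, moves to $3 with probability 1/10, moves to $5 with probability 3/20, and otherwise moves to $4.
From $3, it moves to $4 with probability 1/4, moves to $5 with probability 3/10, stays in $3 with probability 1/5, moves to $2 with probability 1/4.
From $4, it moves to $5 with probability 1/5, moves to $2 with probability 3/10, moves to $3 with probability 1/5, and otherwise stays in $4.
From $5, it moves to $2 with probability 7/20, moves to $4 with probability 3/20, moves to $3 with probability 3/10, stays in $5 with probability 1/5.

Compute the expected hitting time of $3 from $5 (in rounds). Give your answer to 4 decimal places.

Let t(s) be the expected number of rounds to first reach $3 from state s, with t($3) = 0. Conditioning on the first round:
t($2) = 1 + 0.35·t($2) + 0.4·t($4) + 0.15·t($5)
t($4) = 1 + 0.3·t($2) + 0.3·t($4) + 0.2·t($5)
t($5) = 1 + 0.35·t($2) + 0.15·t($4) + 0.2·t($5)
Solving: t($2) = 5.9746, t($4) = 5.3814, t($5) = 4.8729.
Expected rounds from $5 to $3: 4.8729.

4.8729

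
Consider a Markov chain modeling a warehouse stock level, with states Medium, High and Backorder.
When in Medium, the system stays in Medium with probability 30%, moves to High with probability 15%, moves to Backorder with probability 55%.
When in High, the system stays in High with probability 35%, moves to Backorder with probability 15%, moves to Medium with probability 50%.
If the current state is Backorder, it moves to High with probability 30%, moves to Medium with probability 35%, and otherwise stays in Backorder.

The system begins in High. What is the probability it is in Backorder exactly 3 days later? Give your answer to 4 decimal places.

Propagate the distribution vector 3 days from High.
After 0 days: (0.0000, 1.0000, 0.0000)
After 1 day: (0.5000, 0.3500, 0.1500)
After 2 days: (0.3775, 0.2425, 0.3800)
After 3 days: (0.3675, 0.2555, 0.3770)
P(in Backorder after 3 days) = 0.3770

0.3770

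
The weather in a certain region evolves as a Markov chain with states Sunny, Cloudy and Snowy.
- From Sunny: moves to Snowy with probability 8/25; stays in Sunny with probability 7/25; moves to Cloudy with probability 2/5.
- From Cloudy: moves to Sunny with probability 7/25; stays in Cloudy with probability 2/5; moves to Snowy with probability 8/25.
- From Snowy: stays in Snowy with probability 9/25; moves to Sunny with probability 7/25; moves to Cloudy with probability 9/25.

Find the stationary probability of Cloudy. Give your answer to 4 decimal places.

Let the stationary distribution be π with π = πP and π_1 + π_2 + π_3 = 1.
π_1 = 0.28·π_1 + 0.28·π_2 + 0.28·π_3
π_2 = 0.4·π_1 + 0.4·π_2 + 0.36·π_3
Solving with the normalization constraint gives π = (0.2800, 0.3867, 0.3333).
So the stationary probability of Cloudy is 0.3867.

0.3867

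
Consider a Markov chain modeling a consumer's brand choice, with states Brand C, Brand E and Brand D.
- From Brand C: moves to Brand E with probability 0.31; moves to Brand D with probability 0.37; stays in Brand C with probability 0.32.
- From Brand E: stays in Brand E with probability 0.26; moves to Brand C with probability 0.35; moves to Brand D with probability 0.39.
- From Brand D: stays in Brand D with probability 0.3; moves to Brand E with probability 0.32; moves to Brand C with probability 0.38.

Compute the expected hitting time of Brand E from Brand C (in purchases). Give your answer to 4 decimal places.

3.1902

Let t(s) be the expected number of purchases to first reach Brand E from state s, with t(Brand E) = 0. Conditioning on the first purchase:
t(Brand C) = 1 + 0.32·t(Brand C) + 0.37·t(Brand D)
t(Brand D) = 1 + 0.38·t(Brand C) + 0.3·t(Brand D)
Solving: t(Brand C) = 3.1902, t(Brand D) = 3.1604.
Expected purchases from Brand C to Brand E: 3.1902.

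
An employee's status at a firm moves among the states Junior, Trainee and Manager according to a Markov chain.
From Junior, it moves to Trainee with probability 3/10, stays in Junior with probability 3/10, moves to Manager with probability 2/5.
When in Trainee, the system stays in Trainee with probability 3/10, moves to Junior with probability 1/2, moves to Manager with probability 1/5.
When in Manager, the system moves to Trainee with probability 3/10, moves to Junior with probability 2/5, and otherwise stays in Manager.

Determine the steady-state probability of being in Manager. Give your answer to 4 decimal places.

0.3091

Let the stationary distribution be π with π = πP and π_1 + π_2 + π_3 = 1.
π_1 = 0.3·π_1 + 0.5·π_2 + 0.4·π_3
π_2 = 0.3·π_1 + 0.3·π_2 + 0.3·π_3
Solving with the normalization constraint gives π = (0.3909, 0.3000, 0.3091).
So the stationary probability of Manager is 0.3091.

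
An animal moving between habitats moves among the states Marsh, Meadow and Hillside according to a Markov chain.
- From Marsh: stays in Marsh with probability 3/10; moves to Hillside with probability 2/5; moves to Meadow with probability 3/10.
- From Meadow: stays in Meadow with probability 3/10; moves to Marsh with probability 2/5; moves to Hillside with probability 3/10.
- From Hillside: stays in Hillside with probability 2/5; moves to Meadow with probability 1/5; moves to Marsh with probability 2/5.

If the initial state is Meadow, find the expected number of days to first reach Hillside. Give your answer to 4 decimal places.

Let t(s) be the expected number of days to first reach Hillside from state s, with t(Hillside) = 0. Conditioning on the first day:
t(Marsh) = 1 + 0.3·t(Marsh) + 0.3·t(Meadow)
t(Meadow) = 1 + 0.4·t(Marsh) + 0.3·t(Meadow)
Solving: t(Marsh) = 2.7027, t(Meadow) = 2.9730.
Expected days from Meadow to Hillside: 2.9730.

2.9730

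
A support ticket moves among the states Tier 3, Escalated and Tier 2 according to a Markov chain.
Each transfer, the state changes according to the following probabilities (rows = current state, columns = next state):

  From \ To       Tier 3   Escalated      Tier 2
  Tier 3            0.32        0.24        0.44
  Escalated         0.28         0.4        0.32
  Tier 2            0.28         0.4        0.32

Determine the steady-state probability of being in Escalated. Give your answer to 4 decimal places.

Let the stationary distribution be π with π = πP and π_1 + π_2 + π_3 = 1.
π_1 = 0.32·π_1 + 0.28·π_2 + 0.28·π_3
π_2 = 0.24·π_1 + 0.4·π_2 + 0.4·π_3
Solving with the normalization constraint gives π = (0.2917, 0.3533, 0.3550).
So the stationary probability of Escalated is 0.3533.

0.3533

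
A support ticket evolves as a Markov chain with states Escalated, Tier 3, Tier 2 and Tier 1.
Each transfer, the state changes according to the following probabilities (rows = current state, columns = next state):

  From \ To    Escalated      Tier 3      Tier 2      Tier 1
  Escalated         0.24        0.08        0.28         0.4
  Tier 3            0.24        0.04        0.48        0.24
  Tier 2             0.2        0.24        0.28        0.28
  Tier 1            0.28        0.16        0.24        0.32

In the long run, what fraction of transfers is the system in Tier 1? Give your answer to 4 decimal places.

Let the stationary distribution be π with π = πP and π_1 + π_2 + π_3 + π_4 = 1.
π_1 = 0.24·π_1 + 0.24·π_2 + 0.2·π_3 + 0.28·π_4
π_2 = 0.08·π_1 + 0.04·π_2 + 0.24·π_3 + 0.16·π_4
π_3 = 0.28·π_1 + 0.48·π_2 + 0.28·π_3 + 0.24·π_4
Solving with the normalization constraint gives π = (0.2408, 0.1469, 0.2967, 0.3156).
So the stationary probability of Tier 1 is 0.3156.

0.3156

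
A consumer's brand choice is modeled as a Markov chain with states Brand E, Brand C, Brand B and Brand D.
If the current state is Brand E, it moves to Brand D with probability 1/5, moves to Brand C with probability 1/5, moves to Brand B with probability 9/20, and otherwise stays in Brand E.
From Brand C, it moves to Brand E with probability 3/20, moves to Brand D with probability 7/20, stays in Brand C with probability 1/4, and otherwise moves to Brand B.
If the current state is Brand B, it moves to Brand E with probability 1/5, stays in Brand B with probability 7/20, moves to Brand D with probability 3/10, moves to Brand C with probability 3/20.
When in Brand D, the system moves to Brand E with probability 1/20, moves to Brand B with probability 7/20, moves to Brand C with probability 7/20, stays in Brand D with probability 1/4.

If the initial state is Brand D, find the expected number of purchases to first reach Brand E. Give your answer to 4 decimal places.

Let t(s) be the expected number of purchases to first reach Brand E from state s, with t(Brand E) = 0. Conditioning on the first purchase:
t(Brand C) = 1 + 0.25·t(Brand C) + 0.25·t(Brand B) + 0.35·t(Brand D)
t(Brand B) = 1 + 0.15·t(Brand C) + 0.35·t(Brand B) + 0.3·t(Brand D)
t(Brand D) = 1 + 0.35·t(Brand C) + 0.35·t(Brand B) + 0.25·t(Brand D)
Solving: t(Brand C) = 7.3978, t(Brand B) = 6.9517, t(Brand D) = 8.0297.
Expected purchases from Brand D to Brand E: 8.0297.

8.0297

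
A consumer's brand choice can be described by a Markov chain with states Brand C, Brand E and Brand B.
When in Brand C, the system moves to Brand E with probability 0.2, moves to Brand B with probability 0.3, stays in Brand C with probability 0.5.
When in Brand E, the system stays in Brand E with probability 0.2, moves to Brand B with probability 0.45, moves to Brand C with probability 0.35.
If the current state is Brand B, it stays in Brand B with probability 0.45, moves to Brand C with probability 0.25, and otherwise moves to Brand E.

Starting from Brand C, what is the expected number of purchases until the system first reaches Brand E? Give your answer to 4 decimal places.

Let t(s) be the expected number of purchases to first reach Brand E from state s, with t(Brand E) = 0. Conditioning on the first purchase:
t(Brand C) = 1 + 0.5·t(Brand C) + 0.3·t(Brand B)
t(Brand B) = 1 + 0.25·t(Brand C) + 0.45·t(Brand B)
Solving: t(Brand C) = 4.2500, t(Brand B) = 3.7500.
Expected purchases from Brand C to Brand E: 4.2500.

4.2500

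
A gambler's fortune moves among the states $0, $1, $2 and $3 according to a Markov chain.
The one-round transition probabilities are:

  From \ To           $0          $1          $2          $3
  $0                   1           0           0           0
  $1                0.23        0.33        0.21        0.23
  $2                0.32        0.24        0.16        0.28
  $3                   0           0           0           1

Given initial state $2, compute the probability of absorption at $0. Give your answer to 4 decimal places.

0.5262

Let h(s) be the probability of absorption at $0 starting from transient state s. Then h($0) = 1 and h($3) = 0. By first-step analysis:
h($1) = 0.23·1 + 0.33·h($1) + 0.21·h($2) + 0.23·0
h($2) = 0.32·1 + 0.24·h($1) + 0.16·h($2) + 0.28·0
Solving: h($1) = 0.5082, h($2) = 0.5262.
Starting from $2, the probability is 0.5262.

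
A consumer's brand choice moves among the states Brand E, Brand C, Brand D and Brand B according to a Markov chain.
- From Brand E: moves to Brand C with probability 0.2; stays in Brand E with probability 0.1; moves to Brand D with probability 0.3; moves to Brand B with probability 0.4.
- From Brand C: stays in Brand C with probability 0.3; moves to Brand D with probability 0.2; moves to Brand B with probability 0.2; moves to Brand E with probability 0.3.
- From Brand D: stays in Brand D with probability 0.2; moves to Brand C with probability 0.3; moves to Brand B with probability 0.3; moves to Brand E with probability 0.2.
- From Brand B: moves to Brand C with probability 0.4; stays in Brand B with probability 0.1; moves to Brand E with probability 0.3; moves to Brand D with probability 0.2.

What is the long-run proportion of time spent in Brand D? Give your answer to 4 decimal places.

Let the stationary distribution be π with π = πP and π_1 + π_2 + π_3 + π_4 = 1.
π_1 = 0.1·π_1 + 0.3·π_2 + 0.2·π_3 + 0.3·π_4
π_2 = 0.2·π_1 + 0.3·π_2 + 0.3·π_3 + 0.4·π_4
π_3 = 0.3·π_1 + 0.2·π_2 + 0.2·π_3 + 0.2·π_4
Solving with the normalization constraint gives π = (0.2314, 0.3013, 0.2231, 0.2442).
So the stationary probability of Brand D is 0.2231.

0.2231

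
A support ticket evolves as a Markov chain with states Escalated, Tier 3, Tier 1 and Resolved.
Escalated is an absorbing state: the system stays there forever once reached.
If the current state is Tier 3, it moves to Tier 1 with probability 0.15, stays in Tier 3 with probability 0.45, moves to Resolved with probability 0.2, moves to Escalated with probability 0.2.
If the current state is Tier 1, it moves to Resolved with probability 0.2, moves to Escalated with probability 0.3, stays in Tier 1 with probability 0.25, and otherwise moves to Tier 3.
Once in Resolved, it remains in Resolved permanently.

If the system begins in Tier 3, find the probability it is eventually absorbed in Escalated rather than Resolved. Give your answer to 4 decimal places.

0.5200

Let h(s) be the probability of absorption at Escalated starting from transient state s. Then h(Escalated) = 1 and h(Resolved) = 0. By first-step analysis:
h(Tier 3) = 0.2·1 + 0.45·h(Tier 3) + 0.15·h(Tier 1) + 0.2·0
h(Tier 1) = 0.3·1 + 0.25·h(Tier 3) + 0.25·h(Tier 1) + 0.2·0
Solving: h(Tier 3) = 0.5200, h(Tier 1) = 0.5733.
Starting from Tier 3, the probability is 0.5200.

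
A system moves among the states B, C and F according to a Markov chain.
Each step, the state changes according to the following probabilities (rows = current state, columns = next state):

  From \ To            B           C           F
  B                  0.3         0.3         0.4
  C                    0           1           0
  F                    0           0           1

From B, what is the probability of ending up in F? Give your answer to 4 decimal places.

Let h(s) be the probability of absorption at F starting from transient state s. Then h(F) = 1 and h(C) = 0. By first-step analysis:
h(B) = 0.3·h(B) + 0.3·0 + 0.4·1
Solving: h(B) = 0.5714.
Starting from B, the probability is 0.5714.

0.5714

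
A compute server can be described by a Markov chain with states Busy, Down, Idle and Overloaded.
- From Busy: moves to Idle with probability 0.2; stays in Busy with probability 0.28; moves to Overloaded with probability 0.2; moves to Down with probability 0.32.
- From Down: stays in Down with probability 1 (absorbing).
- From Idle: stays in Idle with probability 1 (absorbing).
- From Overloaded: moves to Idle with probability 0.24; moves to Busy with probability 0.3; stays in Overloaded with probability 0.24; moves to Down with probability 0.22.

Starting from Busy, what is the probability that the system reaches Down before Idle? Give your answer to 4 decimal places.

0.5895

Let h(s) be the probability of absorption at Down starting from transient state s. Then h(Down) = 1 and h(Idle) = 0. By first-step analysis:
h(Busy) = 0.28·h(Busy) + 0.32·1 + 0.2·0 + 0.2·h(Overloaded)
h(Overloaded) = 0.3·h(Busy) + 0.22·1 + 0.24·0 + 0.24·h(Overloaded)
Solving: h(Busy) = 0.5895, h(Overloaded) = 0.5222.
Starting from Busy, the probability is 0.5895.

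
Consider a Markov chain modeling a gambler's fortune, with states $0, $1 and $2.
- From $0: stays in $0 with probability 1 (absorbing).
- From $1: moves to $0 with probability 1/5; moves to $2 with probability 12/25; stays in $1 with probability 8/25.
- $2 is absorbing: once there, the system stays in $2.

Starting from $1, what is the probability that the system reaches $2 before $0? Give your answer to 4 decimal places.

Let h(s) be the probability of absorption at $2 starting from transient state s. Then h($2) = 1 and h($0) = 0. By first-step analysis:
h($1) = 0.2·0 + 0.32·h($1) + 0.48·1
Solving: h($1) = 0.7059.
Starting from $1, the probability is 0.7059.

0.7059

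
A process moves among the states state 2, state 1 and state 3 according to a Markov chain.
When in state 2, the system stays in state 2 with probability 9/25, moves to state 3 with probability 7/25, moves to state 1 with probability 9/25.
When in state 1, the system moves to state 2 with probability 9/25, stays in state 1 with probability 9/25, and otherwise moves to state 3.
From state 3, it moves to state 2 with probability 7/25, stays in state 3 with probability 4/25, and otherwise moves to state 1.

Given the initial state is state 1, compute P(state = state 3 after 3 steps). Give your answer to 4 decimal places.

Propagate the distribution vector 3 steps from state 1.
After 0 steps: (0.0000, 1.0000, 0.0000)
After 1 step: (0.3600, 0.3600, 0.2800)
After 2 steps: (0.3376, 0.4160, 0.2464)
After 3 steps: (0.3403, 0.4093, 0.2504)
P(in state 3 after 3 steps) = 0.2504

0.2504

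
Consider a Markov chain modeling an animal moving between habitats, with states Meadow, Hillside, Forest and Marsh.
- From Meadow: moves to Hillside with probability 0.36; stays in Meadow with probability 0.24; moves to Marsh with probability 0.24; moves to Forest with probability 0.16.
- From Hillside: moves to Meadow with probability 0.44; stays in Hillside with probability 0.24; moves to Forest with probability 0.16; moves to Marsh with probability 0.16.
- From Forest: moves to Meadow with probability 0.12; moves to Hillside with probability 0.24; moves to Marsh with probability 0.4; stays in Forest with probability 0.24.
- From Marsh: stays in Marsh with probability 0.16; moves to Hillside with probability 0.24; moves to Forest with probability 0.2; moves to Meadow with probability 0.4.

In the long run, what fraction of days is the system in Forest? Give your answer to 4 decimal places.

Let the stationary distribution be π with π = πP and π_1 + π_2 + π_3 + π_4 = 1.
π_1 = 0.24·π_1 + 0.44·π_2 + 0.12·π_3 + 0.4·π_4
π_2 = 0.36·π_1 + 0.24·π_2 + 0.24·π_3 + 0.24·π_4
π_3 = 0.16·π_1 + 0.16·π_2 + 0.24·π_3 + 0.2·π_4
Solving with the normalization constraint gives π = (0.3100, 0.2772, 0.1839, 0.2289).
So the stationary probability of Forest is 0.1839.

0.1839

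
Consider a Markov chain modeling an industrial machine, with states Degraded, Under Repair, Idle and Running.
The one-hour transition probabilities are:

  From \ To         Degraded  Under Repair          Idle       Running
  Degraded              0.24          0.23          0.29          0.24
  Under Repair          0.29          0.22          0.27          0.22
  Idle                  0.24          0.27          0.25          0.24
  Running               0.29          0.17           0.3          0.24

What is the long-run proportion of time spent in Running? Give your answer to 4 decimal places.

Let the stationary distribution be π with π = πP and π_1 + π_2 + π_3 + π_4 = 1.
π_1 = 0.24·π_1 + 0.29·π_2 + 0.24·π_3 + 0.29·π_4
π_2 = 0.23·π_1 + 0.22·π_2 + 0.27·π_3 + 0.17·π_4
π_3 = 0.29·π_1 + 0.27·π_2 + 0.25·π_3 + 0.3·π_4
Solving with the normalization constraint gives π = (0.2630, 0.2247, 0.2768, 0.2355).
So the stationary probability of Running is 0.2355.

0.2355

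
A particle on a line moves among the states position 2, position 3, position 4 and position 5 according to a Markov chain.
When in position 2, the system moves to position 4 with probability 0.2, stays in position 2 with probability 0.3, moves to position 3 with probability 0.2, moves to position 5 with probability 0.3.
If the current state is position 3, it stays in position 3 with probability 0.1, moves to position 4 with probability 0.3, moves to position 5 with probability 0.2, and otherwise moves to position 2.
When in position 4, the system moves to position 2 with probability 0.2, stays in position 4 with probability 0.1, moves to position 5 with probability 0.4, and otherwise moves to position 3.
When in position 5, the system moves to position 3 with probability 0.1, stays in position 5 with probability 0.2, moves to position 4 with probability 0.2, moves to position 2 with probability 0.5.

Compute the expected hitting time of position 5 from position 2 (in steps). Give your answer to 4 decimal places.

3.3333

Let t(s) be the expected number of steps to first reach position 5 from state s, with t(position 5) = 0. Conditioning on the first step:
t(position 2) = 1 + 0.3·t(position 2) + 0.2·t(position 3) + 0.2·t(position 4)
t(position 3) = 1 + 0.4·t(position 2) + 0.1·t(position 3) + 0.3·t(position 4)
t(position 4) = 1 + 0.2·t(position 2) + 0.3·t(position 3) + 0.1·t(position 4)
Solving: t(position 2) = 3.3333, t(position 3) = 3.6111, t(position 4) = 3.0556.
Expected steps from position 2 to position 5: 3.3333.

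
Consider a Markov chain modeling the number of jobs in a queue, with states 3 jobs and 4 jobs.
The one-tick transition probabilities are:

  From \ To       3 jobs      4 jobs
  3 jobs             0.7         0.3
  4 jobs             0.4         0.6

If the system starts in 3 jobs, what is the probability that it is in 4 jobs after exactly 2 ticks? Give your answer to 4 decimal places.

0.3900

Sum over the intermediate state after 1 tick:
P = P(3 jobs→3 jobs)·P(3 jobs→4 jobs) + P(3 jobs→4 jobs)·P(4 jobs→4 jobs)
  = 0.7×0.3 + 0.3×0.6
  = 0.2100 + 0.1800 = 0.3900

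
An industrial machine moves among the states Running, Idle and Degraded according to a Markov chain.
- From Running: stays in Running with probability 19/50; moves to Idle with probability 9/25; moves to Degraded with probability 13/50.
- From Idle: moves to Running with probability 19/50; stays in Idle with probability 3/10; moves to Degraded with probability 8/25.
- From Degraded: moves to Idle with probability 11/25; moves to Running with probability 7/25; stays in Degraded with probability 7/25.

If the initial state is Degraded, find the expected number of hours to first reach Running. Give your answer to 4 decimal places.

Let t(s) be the expected number of hours to first reach Running from state s, with t(Running) = 0. Conditioning on the first hour:
t(Idle) = 1 + 0.3·t(Idle) + 0.32·t(Degraded)
t(Degraded) = 1 + 0.44·t(Idle) + 0.28·t(Degraded)
Solving: t(Idle) = 2.8634, t(Degraded) = 3.1388.
Expected hours from Degraded to Running: 3.1388.

3.1388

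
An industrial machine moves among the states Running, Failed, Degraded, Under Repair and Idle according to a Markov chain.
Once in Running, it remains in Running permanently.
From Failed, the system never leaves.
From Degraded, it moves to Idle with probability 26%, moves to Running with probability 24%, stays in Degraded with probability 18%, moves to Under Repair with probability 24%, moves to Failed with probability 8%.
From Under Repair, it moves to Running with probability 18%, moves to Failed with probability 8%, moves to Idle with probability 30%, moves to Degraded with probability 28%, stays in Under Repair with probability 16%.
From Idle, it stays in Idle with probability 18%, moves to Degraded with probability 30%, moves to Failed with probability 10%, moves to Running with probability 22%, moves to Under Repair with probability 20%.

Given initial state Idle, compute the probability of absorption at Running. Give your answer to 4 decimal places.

0.7055

Let h(s) be the probability of absorption at Running starting from transient state s. Then h(Running) = 1 and h(Failed) = 0. By first-step analysis:
h(Degraded) = 0.24·1 + 0.08·0 + 0.18·h(Degraded) + 0.24·h(Under Repair) + 0.26·h(Idle)
h(Under Repair) = 0.18·1 + 0.08·0 + 0.28·h(Degraded) + 0.16·h(Under Repair) + 0.3·h(Idle)
h(Idle) = 0.22·1 + 0.1·0 + 0.3·h(Degraded) + 0.2·h(Under Repair) + 0.18·h(Idle)
Solving: h(Degraded) = 0.7234, h(Under Repair) = 0.7074, h(Idle) = 0.7055.
Starting from Idle, the probability is 0.7055.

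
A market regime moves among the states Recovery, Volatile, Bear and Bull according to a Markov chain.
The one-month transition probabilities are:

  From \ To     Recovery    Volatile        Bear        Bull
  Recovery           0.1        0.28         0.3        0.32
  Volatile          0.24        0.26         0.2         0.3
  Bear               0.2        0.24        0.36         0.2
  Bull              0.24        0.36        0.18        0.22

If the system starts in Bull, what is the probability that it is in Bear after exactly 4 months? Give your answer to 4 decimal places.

Propagate the distribution vector 4 months from Bull.
After 0 months: (0.0000, 0.0000, 0.0000, 1.0000)
After 1 month: (0.2400, 0.3600, 0.1800, 0.2200)
After 2 months: (0.1992, 0.2832, 0.2484, 0.2692)
After 3 months: (0.2022, 0.2859, 0.2543, 0.2576)
After 4 months: (0.2015, 0.2847, 0.2558, 0.2580)
P(in Bear after 4 months) = 0.2558

0.2558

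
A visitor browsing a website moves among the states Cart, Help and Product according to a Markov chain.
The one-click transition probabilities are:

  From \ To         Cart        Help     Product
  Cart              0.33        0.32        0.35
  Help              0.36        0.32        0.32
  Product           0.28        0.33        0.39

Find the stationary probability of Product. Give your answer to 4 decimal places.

Let the stationary distribution be π with π = πP and π_1 + π_2 + π_3 = 1.
π_1 = 0.33·π_1 + 0.36·π_2 + 0.28·π_3
π_2 = 0.32·π_1 + 0.32·π_2 + 0.33·π_3
Solving with the normalization constraint gives π = (0.3220, 0.3235, 0.3545).
So the stationary probability of Product is 0.3545.

0.3545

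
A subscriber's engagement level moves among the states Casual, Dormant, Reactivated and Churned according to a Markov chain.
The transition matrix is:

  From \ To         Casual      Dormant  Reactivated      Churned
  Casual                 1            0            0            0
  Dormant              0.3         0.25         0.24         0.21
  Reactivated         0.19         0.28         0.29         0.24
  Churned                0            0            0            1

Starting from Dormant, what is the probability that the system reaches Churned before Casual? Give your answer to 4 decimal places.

0.4442

Let h(s) be the probability of absorption at Churned starting from transient state s. Then h(Churned) = 1 and h(Casual) = 0. By first-step analysis:
h(Dormant) = 0.3·0 + 0.25·h(Dormant) + 0.24·h(Reactivated) + 0.21·1
h(Reactivated) = 0.19·0 + 0.28·h(Dormant) + 0.29·h(Reactivated) + 0.24·1
Solving: h(Dormant) = 0.4442, h(Reactivated) = 0.5132.
Starting from Dormant, the probability is 0.4442.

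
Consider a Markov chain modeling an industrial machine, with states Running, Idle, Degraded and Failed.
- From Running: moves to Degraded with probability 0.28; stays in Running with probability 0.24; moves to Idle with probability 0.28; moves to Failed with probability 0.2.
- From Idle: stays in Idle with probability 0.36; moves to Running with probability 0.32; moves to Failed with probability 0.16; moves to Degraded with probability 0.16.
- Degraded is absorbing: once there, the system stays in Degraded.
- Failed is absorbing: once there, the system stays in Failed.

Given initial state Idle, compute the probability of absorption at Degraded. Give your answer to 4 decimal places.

0.5323

Let h(s) be the probability of absorption at Degraded starting from transient state s. Then h(Degraded) = 1 and h(Failed) = 0. By first-step analysis:
h(Running) = 0.24·h(Running) + 0.28·h(Idle) + 0.28·1 + 0.2·0
h(Idle) = 0.32·h(Running) + 0.36·h(Idle) + 0.16·1 + 0.16·0
Solving: h(Running) = 0.5645, h(Idle) = 0.5323.
Starting from Idle, the probability is 0.5323.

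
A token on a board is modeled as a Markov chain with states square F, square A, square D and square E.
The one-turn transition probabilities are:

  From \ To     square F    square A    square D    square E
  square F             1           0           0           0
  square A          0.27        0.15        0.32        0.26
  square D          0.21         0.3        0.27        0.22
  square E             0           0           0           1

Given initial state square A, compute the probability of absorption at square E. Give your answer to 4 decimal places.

0.4961

Let h(s) be the probability of absorption at square E starting from transient state s. Then h(square E) = 1 and h(square F) = 0. By first-step analysis:
h(square A) = 0.27·0 + 0.15·h(square A) + 0.32·h(square D) + 0.26·1
h(square D) = 0.21·0 + 0.3·h(square A) + 0.27·h(square D) + 0.22·1
Solving: h(square A) = 0.4961, h(square D) = 0.5052.
Starting from square A, the probability is 0.4961.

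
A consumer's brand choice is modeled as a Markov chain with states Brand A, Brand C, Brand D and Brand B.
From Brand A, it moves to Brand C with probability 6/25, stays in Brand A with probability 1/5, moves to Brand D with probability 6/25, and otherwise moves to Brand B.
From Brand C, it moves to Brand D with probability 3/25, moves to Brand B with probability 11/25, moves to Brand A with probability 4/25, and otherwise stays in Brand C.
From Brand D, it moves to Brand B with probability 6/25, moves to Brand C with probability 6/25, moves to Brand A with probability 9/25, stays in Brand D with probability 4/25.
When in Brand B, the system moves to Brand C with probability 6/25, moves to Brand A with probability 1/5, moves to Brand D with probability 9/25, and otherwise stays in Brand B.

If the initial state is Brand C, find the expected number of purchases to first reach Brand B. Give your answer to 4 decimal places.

Let t(s) be the expected number of purchases to first reach Brand B from state s, with t(Brand B) = 0. Conditioning on the first purchase:
t(Brand A) = 1 + 0.2·t(Brand A) + 0.24·t(Brand C) + 0.24·t(Brand D)
t(Brand C) = 1 + 0.16·t(Brand A) + 0.28·t(Brand C) + 0.12·t(Brand D)
t(Brand D) = 1 + 0.36·t(Brand A) + 0.24·t(Brand C) + 0.16·t(Brand D)
Solving: t(Brand A) = 2.9900, t(Brand C) = 2.5886, t(Brand D) = 3.2115.
Expected purchases from Brand C to Brand B: 2.5886.

2.5886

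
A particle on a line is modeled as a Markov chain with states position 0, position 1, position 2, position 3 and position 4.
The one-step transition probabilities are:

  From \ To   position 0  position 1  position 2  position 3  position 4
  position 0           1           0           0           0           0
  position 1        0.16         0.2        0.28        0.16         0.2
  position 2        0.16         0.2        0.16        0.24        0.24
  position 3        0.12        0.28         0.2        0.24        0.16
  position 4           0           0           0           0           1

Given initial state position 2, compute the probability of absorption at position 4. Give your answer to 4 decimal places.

0.5856

Let h(s) be the probability of absorption at position 4 starting from transient state s. Then h(position 4) = 1 and h(position 0) = 0. By first-step analysis:
h(position 1) = 0.16·0 + 0.2·h(position 1) + 0.28·h(position 2) + 0.16·h(position 3) + 0.2·1
h(position 2) = 0.16·0 + 0.2·h(position 1) + 0.16·h(position 2) + 0.24·h(position 3) + 0.24·1
h(position 3) = 0.12·0 + 0.28·h(position 1) + 0.2·h(position 2) + 0.24·h(position 3) + 0.16·1
Solving: h(position 1) = 0.5699, h(position 2) = 0.5856, h(position 3) = 0.5746.
Starting from position 2, the probability is 0.5856.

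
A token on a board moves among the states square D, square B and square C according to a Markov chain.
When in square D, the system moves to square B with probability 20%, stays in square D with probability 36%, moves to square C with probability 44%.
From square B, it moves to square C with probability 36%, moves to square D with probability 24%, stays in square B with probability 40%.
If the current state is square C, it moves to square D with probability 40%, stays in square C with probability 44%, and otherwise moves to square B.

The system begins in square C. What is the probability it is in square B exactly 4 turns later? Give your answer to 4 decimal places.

0.2282

Propagate the distribution vector 4 turns from square C.
After 0 turns: (0.0000, 0.0000, 1.0000)
After 1 turn: (0.4000, 0.1600, 0.4400)
After 2 turns: (0.3584, 0.2144, 0.4272)
After 3 turns: (0.3514, 0.2258, 0.4228)
After 4 turns: (0.3498, 0.2282, 0.4219)
P(in square B after 4 turns) = 0.2282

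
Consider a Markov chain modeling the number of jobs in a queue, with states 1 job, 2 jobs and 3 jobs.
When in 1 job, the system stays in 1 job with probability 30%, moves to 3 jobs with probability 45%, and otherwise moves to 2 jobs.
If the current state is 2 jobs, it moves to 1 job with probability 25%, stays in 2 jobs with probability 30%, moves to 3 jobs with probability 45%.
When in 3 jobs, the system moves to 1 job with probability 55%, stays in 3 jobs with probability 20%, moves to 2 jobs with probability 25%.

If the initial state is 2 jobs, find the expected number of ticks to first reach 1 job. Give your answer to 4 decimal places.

2.7933

Let t(s) be the expected number of ticks to first reach 1 job from state s, with t(1 job) = 0. Conditioning on the first tick:
t(2 jobs) = 1 + 0.3·t(2 jobs) + 0.45·t(3 jobs)
t(3 jobs) = 1 + 0.25·t(2 jobs) + 0.2·t(3 jobs)
Solving: t(2 jobs) = 2.7933, t(3 jobs) = 2.1229.
Expected ticks from 2 jobs to 1 job: 2.7933.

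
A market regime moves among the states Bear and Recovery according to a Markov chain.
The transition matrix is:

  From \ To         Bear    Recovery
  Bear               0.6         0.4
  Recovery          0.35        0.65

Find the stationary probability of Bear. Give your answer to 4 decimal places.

Let the stationary distribution be π with π = πP and π_1 + π_2 = 1.
π_1 = 0.6·π_1 + 0.35·π_2
Solving with the normalization constraint gives π = (0.4667, 0.5333).
So the stationary probability of Bear is 0.4667.

0.4667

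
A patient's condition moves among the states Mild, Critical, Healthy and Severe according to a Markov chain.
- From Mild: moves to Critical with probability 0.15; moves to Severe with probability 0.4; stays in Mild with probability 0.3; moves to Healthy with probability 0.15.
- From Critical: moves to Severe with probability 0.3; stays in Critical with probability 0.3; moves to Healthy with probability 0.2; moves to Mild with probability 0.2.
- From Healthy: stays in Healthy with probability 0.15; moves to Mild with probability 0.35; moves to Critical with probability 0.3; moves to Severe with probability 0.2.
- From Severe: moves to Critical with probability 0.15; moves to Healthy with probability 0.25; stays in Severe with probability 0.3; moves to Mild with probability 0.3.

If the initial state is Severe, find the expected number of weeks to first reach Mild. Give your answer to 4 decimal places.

Let t(s) be the expected number of weeks to first reach Mild from state s, with t(Mild) = 0. Conditioning on the first week:
t(Critical) = 1 + 0.3·t(Critical) + 0.2·t(Healthy) + 0.3·t(Severe)
t(Healthy) = 1 + 0.3·t(Critical) + 0.15·t(Healthy) + 0.2·t(Severe)
t(Severe) = 1 + 0.15·t(Critical) + 0.25·t(Healthy) + 0.3·t(Severe)
Solving: t(Critical) = 3.8680, t(Healthy) = 3.3547, t(Severe) = 3.4555.
Expected weeks from Severe to Mild: 3.4555.

3.4555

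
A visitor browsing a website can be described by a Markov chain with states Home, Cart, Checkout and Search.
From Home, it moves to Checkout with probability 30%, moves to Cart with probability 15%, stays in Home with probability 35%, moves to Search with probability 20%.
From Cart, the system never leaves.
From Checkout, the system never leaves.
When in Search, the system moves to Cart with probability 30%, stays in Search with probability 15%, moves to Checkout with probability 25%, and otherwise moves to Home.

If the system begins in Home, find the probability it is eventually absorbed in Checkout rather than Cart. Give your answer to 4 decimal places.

Let h(s) be the probability of absorption at Checkout starting from transient state s. Then h(Checkout) = 1 and h(Cart) = 0. By first-step analysis:
h(Home) = 0.35·h(Home) + 0.15·0 + 0.3·1 + 0.2·h(Search)
h(Search) = 0.3·h(Home) + 0.3·0 + 0.25·1 + 0.15·h(Search)
Solving: h(Home) = 0.6193, h(Search) = 0.5127.
Starting from Home, the probability is 0.6193.

0.6193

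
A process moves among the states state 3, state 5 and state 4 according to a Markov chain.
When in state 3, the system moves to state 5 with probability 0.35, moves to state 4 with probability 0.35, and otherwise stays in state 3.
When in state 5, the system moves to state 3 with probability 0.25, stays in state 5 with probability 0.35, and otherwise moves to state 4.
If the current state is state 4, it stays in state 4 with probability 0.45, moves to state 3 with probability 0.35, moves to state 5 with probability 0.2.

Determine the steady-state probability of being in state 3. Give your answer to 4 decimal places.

0.3058

Let the stationary distribution be π with π = πP and π_1 + π_2 + π_3 = 1.
π_1 = 0.3·π_1 + 0.25·π_2 + 0.35·π_3
π_2 = 0.35·π_1 + 0.35·π_2 + 0.2·π_3
Solving with the normalization constraint gives π = (0.3058, 0.2893, 0.4050).
So the stationary probability of state 3 is 0.3058.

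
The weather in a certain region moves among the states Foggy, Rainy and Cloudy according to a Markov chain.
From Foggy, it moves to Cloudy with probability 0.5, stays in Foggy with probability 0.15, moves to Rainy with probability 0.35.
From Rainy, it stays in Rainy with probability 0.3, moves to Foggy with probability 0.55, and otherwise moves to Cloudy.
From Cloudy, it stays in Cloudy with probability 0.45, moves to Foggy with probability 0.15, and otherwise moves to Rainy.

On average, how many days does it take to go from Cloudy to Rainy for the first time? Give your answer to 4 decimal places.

Let t(s) be the expected number of days to first reach Rainy from state s, with t(Rainy) = 0. Conditioning on the first day:
t(Foggy) = 1 + 0.15·t(Foggy) + 0.5·t(Cloudy)
t(Cloudy) = 1 + 0.15·t(Foggy) + 0.45·t(Cloudy)
Solving: t(Foggy) = 2.6752, t(Cloudy) = 2.5478.
Expected days from Cloudy to Rainy: 2.5478.

2.5478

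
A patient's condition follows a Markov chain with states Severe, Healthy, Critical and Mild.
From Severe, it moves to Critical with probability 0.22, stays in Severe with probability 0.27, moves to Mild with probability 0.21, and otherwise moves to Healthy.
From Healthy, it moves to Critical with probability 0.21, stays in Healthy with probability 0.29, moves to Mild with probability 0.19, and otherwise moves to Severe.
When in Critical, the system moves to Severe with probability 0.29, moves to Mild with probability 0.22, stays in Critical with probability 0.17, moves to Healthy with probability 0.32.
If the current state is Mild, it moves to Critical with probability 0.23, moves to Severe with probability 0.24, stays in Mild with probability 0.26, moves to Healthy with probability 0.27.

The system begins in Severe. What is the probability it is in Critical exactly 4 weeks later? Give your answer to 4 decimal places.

Propagate the distribution vector 4 weeks from Severe.
After 0 weeks: (1.0000, 0.0000, 0.0000, 0.0000)
After 1 week: (0.2700, 0.3000, 0.2200, 0.2100)
After 2 weeks: (0.2801, 0.2951, 0.2081, 0.2167)
After 3 weeks: (0.2795, 0.2947, 0.2088, 0.2170)
After 4 weeks: (0.2795, 0.2947, 0.2088, 0.2170)
P(in Critical after 4 weeks) = 0.2088

0.2088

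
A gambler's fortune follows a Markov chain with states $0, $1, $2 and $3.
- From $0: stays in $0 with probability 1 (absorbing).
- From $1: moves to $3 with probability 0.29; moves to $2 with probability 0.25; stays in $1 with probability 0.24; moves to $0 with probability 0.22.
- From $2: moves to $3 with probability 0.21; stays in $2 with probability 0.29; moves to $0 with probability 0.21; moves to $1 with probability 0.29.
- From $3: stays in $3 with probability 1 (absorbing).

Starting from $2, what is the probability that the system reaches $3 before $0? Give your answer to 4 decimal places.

Let h(s) be the probability of absorption at $3 starting from transient state s. Then h($3) = 1 and h($0) = 0. By first-step analysis:
h($1) = 0.22·0 + 0.24·h($1) + 0.25·h($2) + 0.29·1
h($2) = 0.21·0 + 0.29·h($1) + 0.29·h($2) + 0.21·1
Solving: h($1) = 0.5532, h($2) = 0.5217.
Starting from $2, the probability is 0.5217.

0.5217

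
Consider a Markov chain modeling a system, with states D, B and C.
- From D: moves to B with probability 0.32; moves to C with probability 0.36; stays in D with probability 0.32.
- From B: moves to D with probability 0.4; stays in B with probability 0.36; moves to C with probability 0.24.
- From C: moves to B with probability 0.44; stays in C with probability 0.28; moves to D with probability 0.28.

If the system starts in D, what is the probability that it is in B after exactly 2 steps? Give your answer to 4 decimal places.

Sum over the intermediate state after 1 step:
P = P(D→D)·P(D→B) + P(D→B)·P(B→B) + P(D→C)·P(C→B)
  = 0.32×0.32 + 0.32×0.36 + 0.36×0.44
  = 0.1024 + 0.1152 + 0.1584 = 0.3760

0.3760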